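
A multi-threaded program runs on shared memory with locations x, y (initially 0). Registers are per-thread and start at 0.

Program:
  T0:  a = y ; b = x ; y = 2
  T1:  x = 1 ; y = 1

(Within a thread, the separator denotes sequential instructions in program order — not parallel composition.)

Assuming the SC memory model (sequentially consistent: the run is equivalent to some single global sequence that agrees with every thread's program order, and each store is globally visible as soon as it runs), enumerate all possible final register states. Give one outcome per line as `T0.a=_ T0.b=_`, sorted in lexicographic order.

outcome vector order: (T0.a,T0.b)
|SC outcomes| = 3

T0.a=0 T0.b=0
T0.a=0 T0.b=1
T0.a=1 T0.b=1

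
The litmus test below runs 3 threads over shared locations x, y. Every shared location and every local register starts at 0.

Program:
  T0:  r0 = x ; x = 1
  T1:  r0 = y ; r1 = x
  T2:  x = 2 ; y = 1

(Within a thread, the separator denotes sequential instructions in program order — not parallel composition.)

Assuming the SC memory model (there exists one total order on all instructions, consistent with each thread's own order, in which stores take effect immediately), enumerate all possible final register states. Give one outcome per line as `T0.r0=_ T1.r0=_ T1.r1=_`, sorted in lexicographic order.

outcome vector order: (T0.r0,T1.r0,T1.r1)
|SC outcomes| = 10

T0.r0=0 T1.r0=0 T1.r1=0
T0.r0=0 T1.r0=0 T1.r1=1
T0.r0=0 T1.r0=0 T1.r1=2
T0.r0=0 T1.r0=1 T1.r1=1
T0.r0=0 T1.r0=1 T1.r1=2
T0.r0=2 T1.r0=0 T1.r1=0
T0.r0=2 T1.r0=0 T1.r1=1
T0.r0=2 T1.r0=0 T1.r1=2
T0.r0=2 T1.r0=1 T1.r1=1
T0.r0=2 T1.r0=1 T1.r1=2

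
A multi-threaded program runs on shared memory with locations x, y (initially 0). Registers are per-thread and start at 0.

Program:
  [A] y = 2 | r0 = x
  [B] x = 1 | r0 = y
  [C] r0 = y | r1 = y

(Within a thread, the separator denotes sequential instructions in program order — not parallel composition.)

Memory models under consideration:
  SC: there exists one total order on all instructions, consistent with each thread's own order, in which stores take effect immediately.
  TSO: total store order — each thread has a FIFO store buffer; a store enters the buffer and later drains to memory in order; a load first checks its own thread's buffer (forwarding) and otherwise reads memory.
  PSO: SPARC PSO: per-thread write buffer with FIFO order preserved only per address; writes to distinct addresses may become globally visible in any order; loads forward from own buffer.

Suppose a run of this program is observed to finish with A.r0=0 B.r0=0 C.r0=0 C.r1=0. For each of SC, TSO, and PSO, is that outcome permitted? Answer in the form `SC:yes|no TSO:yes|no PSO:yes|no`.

SC:no TSO:yes PSO:yes

outcome vector order: (A.r0,B.r0,C.r0,C.r1)
SC: 9 outcomes — {0200; 0202; 0222; 1000; 1002; 1022; 1200; 1202; 1222}
TSO: 12 outcomes — {0000; 0002; 0022; 0200; 0202; 0222; 1000; 1002; 1022; 1200; 1202; 1222}
PSO: 12 outcomes — {0000; 0002; 0022; 0200; 0202; 0222; 1000; 1002; 1022; 1200; 1202; 1222}
target 0000 ∈ {TSO,PSO}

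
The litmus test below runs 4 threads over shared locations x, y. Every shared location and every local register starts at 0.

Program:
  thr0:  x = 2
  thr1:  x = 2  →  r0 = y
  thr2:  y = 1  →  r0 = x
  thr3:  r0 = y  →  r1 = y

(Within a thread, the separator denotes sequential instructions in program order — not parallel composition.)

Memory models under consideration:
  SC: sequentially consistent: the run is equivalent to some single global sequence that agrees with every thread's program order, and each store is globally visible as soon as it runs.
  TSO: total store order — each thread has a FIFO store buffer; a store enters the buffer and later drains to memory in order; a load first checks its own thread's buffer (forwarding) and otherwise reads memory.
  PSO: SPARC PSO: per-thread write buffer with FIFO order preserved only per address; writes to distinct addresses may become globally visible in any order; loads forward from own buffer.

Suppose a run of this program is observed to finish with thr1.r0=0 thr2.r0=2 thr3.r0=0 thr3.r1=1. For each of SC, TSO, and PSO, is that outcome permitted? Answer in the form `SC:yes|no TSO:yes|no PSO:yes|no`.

outcome vector order: (thr1.r0,thr2.r0,thr3.r0,thr3.r1)
SC (9): 0/2/0/0; 0/2/0/1; 0/2/1/1; 1/0/0/0; 1/0/0/1; 1/0/1/1; 1/2/0/0; 1/2/0/1; 1/2/1/1
TSO (12): 0/0/0/0; 0/0/0/1; 0/0/1/1; 0/2/0/0; 0/2/0/1; 0/2/1/1; 1/0/0/0; 1/0/0/1; 1/0/1/1; 1/2/0/0; 1/2/0/1; 1/2/1/1
PSO (12): 0/0/0/0; 0/0/0/1; 0/0/1/1; 0/2/0/0; 0/2/0/1; 0/2/1/1; 1/0/0/0; 1/0/0/1; 1/0/1/1; 1/2/0/0; 1/2/0/1; 1/2/1/1
target 0/2/0/1 ∈ {SC,TSO,PSO}

SC:yes TSO:yes PSO:yes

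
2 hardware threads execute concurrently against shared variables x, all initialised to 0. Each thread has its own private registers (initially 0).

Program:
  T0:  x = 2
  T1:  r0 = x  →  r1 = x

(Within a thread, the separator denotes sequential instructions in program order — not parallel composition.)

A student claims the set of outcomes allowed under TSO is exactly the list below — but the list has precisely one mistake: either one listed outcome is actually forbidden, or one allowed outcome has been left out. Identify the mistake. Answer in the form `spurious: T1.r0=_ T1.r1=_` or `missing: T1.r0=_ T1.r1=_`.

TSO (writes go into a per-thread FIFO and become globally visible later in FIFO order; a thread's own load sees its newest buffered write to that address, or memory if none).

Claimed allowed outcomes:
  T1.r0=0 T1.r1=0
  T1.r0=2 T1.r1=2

missing: T1.r0=0 T1.r1=2

outcome vector order: (T1.r0,T1.r1)
TSO: 3 outcomes — {0/0, 0/2, 2/2}
TSO∖claimed = {0/2}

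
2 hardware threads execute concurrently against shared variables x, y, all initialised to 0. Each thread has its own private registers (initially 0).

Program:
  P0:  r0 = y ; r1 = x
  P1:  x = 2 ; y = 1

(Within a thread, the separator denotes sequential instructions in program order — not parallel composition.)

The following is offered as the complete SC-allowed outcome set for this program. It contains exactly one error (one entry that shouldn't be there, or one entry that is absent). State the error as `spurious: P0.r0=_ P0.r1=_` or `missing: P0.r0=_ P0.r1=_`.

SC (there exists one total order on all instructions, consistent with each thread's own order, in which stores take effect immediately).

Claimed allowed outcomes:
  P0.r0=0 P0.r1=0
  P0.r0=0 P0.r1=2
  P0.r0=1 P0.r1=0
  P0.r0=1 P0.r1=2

spurious: P0.r0=1 P0.r1=0

outcome vector order: (P0.r0,P0.r1)
[SC] allowed = {0/0 0/2 1/2}
claimed∖SC = {1/0}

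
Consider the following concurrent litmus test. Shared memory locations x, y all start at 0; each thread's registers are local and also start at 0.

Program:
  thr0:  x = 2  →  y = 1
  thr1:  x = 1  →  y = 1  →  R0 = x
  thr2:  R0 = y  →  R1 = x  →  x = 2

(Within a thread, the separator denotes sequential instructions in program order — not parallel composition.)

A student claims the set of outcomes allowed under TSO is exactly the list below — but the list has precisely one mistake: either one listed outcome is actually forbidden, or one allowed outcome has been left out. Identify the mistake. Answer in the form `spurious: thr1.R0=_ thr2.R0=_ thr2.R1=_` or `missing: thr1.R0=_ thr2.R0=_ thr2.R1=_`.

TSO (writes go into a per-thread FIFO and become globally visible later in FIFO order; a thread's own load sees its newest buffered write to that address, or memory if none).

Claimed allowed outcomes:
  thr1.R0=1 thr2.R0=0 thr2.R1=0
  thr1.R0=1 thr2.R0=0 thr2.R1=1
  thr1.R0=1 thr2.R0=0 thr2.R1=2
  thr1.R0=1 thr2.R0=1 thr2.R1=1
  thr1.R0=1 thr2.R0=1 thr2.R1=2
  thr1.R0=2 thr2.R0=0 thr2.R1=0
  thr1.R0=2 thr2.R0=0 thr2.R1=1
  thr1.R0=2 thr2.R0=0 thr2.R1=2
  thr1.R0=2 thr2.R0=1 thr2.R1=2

missing: thr1.R0=2 thr2.R0=1 thr2.R1=1

outcome vector order: (thr1.R0,thr2.R0,thr2.R1)
under TSO → 1/0/0; 1/0/1; 1/0/2; 1/1/1; 1/1/2; 2/0/0; 2/0/1; 2/0/2; 2/1/1; 2/1/2
TSO∖claimed = {2/1/1}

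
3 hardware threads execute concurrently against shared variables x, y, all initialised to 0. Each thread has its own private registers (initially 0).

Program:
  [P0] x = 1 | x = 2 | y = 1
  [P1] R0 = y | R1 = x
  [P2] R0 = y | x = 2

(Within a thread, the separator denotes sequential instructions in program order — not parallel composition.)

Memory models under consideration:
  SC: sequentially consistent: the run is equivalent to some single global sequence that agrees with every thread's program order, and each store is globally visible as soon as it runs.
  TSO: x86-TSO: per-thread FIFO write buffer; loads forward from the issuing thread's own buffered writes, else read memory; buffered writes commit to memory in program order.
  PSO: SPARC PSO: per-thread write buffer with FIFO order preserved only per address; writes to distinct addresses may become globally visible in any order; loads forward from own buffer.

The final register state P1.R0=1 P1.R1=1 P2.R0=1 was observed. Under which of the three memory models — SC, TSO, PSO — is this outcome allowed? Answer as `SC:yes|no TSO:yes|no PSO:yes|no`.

SC:no TSO:no PSO:yes

outcome vector order: (P1.R0,P1.R1,P2.R0)
[SC] allowed = {000, 001, 010, 011, 020, 021, 120, 121}
[TSO] allowed = {000, 001, 010, 011, 020, 021, 120, 121}
[PSO] allowed = {000, 001, 010, 011, 020, 021, 100, 101, 110, 111, 120, 121}
target 111 ∈ {PSO}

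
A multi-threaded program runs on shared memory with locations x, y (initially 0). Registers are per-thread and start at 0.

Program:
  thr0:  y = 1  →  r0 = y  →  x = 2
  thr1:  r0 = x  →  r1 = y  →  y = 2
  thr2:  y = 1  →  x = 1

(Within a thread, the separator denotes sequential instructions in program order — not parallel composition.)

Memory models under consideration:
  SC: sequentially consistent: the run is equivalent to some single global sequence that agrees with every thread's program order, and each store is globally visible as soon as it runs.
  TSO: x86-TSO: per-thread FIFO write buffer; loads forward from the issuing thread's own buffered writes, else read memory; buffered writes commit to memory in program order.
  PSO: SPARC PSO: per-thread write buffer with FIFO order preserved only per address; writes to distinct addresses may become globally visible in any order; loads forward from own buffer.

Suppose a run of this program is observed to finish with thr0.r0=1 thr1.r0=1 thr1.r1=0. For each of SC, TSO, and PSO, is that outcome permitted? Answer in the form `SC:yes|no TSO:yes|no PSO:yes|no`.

SC:no TSO:no PSO:yes

outcome vector order: (thr0.r0,thr1.r0,thr1.r1)
under SC → (1,0,0); (1,0,1); (1,1,1); (1,2,1); (2,0,0); (2,0,1); (2,1,1)
under TSO → (1,0,0); (1,0,1); (1,1,1); (1,2,1); (2,0,0); (2,0,1); (2,1,1)
under PSO → (1,0,0); (1,0,1); (1,1,0); (1,1,1); (1,2,0); (1,2,1); (2,0,0); (2,0,1); (2,1,0); (2,1,1)
target (1,1,0) ∈ {PSO}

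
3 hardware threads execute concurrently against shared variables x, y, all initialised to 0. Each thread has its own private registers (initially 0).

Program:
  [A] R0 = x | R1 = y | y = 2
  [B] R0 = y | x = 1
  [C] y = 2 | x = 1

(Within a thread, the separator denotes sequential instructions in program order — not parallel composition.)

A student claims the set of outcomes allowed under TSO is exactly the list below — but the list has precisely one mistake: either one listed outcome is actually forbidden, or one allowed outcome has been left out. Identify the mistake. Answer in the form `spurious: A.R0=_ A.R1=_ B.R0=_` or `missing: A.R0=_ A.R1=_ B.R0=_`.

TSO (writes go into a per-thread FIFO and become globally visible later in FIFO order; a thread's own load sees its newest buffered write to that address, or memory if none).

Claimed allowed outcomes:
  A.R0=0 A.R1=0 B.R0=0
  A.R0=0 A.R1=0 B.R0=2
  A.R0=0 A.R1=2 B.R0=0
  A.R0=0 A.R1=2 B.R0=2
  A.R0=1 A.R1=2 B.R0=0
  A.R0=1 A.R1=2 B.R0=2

missing: A.R0=1 A.R1=0 B.R0=0

outcome vector order: (A.R0,A.R1,B.R0)
TSO (7): 000; 002; 020; 022; 100; 120; 122
TSO∖claimed = {100}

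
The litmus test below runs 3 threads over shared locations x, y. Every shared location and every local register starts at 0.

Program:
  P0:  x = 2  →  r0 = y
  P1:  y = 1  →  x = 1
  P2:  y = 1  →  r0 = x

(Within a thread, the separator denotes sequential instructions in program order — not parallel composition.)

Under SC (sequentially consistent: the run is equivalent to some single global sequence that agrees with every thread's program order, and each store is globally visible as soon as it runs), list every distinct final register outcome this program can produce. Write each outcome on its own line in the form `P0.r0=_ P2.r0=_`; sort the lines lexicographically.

P0.r0=0 P2.r0=1
P0.r0=0 P2.r0=2
P0.r0=1 P2.r0=0
P0.r0=1 P2.r0=1
P0.r0=1 P2.r0=2

outcome vector order: (P0.r0,P2.r0)
|SC outcomes| = 5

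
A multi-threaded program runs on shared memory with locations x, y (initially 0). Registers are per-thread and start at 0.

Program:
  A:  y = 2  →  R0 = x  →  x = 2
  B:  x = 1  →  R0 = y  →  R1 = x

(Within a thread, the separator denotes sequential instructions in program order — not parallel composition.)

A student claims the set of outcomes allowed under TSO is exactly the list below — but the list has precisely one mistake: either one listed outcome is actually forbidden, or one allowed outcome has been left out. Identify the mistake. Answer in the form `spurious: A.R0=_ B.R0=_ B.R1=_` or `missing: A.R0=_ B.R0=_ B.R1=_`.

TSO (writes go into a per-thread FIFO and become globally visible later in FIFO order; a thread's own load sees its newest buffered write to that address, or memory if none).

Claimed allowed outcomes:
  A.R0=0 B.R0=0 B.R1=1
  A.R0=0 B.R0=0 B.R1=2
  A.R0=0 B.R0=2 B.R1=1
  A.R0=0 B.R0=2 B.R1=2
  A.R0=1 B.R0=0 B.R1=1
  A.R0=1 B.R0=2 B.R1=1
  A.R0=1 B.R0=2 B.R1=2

missing: A.R0=1 B.R0=0 B.R1=2

outcome vector order: (A.R0,B.R0,B.R1)
TSO: 8 outcomes — {001, 002, 021, 022, 101, 102, 121, 122}
TSO∖claimed = {102}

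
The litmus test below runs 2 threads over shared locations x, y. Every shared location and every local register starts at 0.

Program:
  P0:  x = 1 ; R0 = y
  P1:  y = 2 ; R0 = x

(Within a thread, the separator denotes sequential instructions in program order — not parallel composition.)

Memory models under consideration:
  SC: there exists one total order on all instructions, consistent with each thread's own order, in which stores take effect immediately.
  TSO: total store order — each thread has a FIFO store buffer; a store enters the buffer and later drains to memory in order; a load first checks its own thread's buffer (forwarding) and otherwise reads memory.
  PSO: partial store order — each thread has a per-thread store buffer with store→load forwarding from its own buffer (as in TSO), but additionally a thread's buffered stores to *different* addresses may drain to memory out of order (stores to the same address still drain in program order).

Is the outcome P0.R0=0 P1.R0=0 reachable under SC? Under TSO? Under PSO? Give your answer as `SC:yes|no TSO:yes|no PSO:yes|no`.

outcome vector order: (P0.R0,P1.R0)
SC (3): 01, 20, 21
TSO (4): 00, 01, 20, 21
PSO (4): 00, 01, 20, 21
target 00 ∈ {TSO,PSO}

SC:no TSO:yes PSO:yes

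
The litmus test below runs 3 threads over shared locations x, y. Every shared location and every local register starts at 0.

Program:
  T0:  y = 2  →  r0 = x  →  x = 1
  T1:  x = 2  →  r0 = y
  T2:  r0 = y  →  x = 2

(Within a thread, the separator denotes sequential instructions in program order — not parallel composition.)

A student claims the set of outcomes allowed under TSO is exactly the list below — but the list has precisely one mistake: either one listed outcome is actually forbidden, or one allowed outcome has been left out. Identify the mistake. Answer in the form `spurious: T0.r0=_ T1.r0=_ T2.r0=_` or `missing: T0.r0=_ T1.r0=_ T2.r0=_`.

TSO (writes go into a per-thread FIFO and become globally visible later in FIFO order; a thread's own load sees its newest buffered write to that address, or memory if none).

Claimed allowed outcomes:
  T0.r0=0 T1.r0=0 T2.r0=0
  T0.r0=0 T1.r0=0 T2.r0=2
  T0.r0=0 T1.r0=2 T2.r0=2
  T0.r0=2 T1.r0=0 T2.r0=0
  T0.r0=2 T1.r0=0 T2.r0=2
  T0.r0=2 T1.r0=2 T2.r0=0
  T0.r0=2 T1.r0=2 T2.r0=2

missing: T0.r0=0 T1.r0=2 T2.r0=0

outcome vector order: (T0.r0,T1.r0,T2.r0)
TSO (8): (0,0,0); (0,0,2); (0,2,0); (0,2,2); (2,0,0); (2,0,2); (2,2,0); (2,2,2)
TSO∖claimed = {(0,2,0)}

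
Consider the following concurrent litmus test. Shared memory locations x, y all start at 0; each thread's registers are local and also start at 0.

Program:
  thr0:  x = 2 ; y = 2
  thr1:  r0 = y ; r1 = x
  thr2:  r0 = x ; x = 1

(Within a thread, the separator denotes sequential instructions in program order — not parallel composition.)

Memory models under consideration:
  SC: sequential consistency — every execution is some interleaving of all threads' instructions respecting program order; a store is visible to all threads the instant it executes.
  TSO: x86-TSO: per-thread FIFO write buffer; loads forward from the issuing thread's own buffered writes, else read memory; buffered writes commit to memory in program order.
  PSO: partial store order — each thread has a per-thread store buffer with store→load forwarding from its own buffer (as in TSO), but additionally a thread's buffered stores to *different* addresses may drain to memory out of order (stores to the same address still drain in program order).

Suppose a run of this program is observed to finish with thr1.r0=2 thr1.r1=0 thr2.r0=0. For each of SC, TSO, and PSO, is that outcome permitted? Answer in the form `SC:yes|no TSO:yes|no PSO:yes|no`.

outcome vector order: (thr1.r0,thr1.r1,thr2.r0)
[SC] allowed = {(0,0,0), (0,0,2), (0,1,0), (0,1,2), (0,2,0), (0,2,2), (2,1,0), (2,1,2), (2,2,0), (2,2,2)}
[TSO] allowed = {(0,0,0), (0,0,2), (0,1,0), (0,1,2), (0,2,0), (0,2,2), (2,1,0), (2,1,2), (2,2,0), (2,2,2)}
[PSO] allowed = {(0,0,0), (0,0,2), (0,1,0), (0,1,2), (0,2,0), (0,2,2), (2,0,0), (2,0,2), (2,1,0), (2,1,2), (2,2,0), (2,2,2)}
target (2,0,0) ∈ {PSO}

SC:no TSO:no PSO:yes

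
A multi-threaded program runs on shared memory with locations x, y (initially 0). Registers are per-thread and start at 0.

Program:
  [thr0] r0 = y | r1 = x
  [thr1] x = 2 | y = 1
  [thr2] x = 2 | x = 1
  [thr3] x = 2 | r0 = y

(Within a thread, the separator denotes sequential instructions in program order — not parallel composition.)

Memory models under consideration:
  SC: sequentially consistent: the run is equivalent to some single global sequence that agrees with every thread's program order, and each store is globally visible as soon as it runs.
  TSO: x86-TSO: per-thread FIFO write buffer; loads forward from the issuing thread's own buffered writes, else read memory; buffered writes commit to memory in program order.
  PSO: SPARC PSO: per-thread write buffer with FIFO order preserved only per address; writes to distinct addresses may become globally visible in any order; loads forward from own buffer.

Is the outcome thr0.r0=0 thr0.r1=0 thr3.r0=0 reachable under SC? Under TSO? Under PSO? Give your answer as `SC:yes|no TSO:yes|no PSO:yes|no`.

SC:yes TSO:yes PSO:yes

outcome vector order: (thr0.r0,thr0.r1,thr3.r0)
SC: 10 outcomes — {(0,0,0) (0,0,1) (0,1,0) (0,1,1) (0,2,0) (0,2,1) (1,1,0) (1,1,1) (1,2,0) (1,2,1)}
TSO: 10 outcomes — {(0,0,0) (0,0,1) (0,1,0) (0,1,1) (0,2,0) (0,2,1) (1,1,0) (1,1,1) (1,2,0) (1,2,1)}
PSO: 12 outcomes — {(0,0,0) (0,0,1) (0,1,0) (0,1,1) (0,2,0) (0,2,1) (1,0,0) (1,0,1) (1,1,0) (1,1,1) (1,2,0) (1,2,1)}
target (0,0,0) ∈ {SC,TSO,PSO}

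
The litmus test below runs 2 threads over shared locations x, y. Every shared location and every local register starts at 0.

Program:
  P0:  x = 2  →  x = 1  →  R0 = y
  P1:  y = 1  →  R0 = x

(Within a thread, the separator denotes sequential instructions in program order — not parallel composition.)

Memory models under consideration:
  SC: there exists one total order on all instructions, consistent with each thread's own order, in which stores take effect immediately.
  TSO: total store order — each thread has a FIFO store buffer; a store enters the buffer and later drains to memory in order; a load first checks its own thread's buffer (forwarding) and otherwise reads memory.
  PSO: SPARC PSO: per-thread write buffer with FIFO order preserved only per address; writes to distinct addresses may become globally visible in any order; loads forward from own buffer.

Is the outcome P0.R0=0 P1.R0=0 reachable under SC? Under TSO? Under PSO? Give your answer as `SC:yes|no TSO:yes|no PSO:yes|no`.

SC:no TSO:yes PSO:yes

outcome vector order: (P0.R0,P1.R0)
[SC] allowed = {01, 10, 11, 12}
[TSO] allowed = {00, 01, 02, 10, 11, 12}
[PSO] allowed = {00, 01, 02, 10, 11, 12}
target 00 ∈ {TSO,PSO}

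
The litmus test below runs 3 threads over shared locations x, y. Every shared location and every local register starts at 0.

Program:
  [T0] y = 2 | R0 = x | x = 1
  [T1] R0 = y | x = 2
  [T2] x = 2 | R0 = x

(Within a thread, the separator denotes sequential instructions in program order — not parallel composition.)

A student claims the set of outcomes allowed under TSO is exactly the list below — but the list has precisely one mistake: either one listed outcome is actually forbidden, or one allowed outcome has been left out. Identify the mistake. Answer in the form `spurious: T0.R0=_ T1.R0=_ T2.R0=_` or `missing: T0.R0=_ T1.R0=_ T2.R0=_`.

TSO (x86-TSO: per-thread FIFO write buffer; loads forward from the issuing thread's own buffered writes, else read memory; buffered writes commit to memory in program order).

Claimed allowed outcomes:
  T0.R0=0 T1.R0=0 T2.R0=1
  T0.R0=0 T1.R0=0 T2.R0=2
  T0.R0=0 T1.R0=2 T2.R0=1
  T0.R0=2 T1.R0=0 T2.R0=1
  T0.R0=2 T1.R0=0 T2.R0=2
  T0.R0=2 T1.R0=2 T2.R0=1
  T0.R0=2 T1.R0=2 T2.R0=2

outcome vector order: (T0.R0,T1.R0,T2.R0)
under TSO → <0 0 1>; <0 0 2>; <0 2 1>; <0 2 2>; <2 0 1>; <2 0 2>; <2 2 1>; <2 2 2>
TSO∖claimed = {<0 2 2>}

missing: T0.R0=0 T1.R0=2 T2.R0=2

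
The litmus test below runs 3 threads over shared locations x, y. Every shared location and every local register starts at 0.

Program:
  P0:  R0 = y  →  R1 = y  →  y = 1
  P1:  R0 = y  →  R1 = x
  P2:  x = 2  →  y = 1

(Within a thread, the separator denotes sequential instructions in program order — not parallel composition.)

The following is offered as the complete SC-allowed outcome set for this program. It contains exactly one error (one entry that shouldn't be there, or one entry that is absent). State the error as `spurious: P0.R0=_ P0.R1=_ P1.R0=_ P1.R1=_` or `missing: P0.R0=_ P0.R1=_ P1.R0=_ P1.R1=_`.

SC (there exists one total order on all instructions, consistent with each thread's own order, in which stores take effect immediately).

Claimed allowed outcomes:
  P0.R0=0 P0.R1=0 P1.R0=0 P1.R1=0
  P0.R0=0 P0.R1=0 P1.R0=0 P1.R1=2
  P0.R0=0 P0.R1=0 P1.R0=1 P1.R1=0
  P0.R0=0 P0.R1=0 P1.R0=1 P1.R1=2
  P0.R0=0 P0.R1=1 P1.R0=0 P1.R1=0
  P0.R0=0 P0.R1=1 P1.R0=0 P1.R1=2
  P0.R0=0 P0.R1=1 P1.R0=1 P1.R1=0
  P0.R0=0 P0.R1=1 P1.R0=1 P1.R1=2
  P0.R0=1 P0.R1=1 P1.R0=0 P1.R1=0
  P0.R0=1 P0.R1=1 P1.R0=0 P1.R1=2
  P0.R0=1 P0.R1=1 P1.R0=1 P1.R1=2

outcome vector order: (P0.R0,P0.R1,P1.R0,P1.R1)
under SC → (0,0,0,0) (0,0,0,2) (0,0,1,0) (0,0,1,2) (0,1,0,0) (0,1,0,2) (0,1,1,2) (1,1,0,0) (1,1,0,2) (1,1,1,2)
claimed∖SC = {(0,1,1,0)}

spurious: P0.R0=0 P0.R1=1 P1.R0=1 P1.R1=0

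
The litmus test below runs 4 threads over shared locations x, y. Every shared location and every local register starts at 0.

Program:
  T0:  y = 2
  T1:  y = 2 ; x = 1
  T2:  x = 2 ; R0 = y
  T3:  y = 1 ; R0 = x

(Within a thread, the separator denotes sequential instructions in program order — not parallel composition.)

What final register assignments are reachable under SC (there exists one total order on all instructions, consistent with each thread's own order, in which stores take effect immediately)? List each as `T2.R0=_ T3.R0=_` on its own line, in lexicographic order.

outcome vector order: (T2.R0,T3.R0)
|SC outcomes| = 8

T2.R0=0 T3.R0=1
T2.R0=0 T3.R0=2
T2.R0=1 T3.R0=0
T2.R0=1 T3.R0=1
T2.R0=1 T3.R0=2
T2.R0=2 T3.R0=0
T2.R0=2 T3.R0=1
T2.R0=2 T3.R0=2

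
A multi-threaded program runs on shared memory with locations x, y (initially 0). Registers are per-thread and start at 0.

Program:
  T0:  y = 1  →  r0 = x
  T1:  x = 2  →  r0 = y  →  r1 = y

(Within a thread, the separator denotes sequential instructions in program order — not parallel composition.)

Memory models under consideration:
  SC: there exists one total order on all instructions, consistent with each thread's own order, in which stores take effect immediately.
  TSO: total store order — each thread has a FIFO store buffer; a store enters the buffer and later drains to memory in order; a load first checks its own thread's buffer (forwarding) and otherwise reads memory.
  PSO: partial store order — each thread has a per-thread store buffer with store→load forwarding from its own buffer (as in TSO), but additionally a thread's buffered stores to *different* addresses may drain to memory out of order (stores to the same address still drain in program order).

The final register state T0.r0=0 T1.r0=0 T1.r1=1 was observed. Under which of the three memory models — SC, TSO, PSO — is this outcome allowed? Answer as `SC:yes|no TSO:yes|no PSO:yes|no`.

outcome vector order: (T0.r0,T1.r0,T1.r1)
under SC → 0/1/1, 2/0/0, 2/0/1, 2/1/1
under TSO → 0/0/0, 0/0/1, 0/1/1, 2/0/0, 2/0/1, 2/1/1
under PSO → 0/0/0, 0/0/1, 0/1/1, 2/0/0, 2/0/1, 2/1/1
target 0/0/1 ∈ {TSO,PSO}

SC:no TSO:yes PSO:yes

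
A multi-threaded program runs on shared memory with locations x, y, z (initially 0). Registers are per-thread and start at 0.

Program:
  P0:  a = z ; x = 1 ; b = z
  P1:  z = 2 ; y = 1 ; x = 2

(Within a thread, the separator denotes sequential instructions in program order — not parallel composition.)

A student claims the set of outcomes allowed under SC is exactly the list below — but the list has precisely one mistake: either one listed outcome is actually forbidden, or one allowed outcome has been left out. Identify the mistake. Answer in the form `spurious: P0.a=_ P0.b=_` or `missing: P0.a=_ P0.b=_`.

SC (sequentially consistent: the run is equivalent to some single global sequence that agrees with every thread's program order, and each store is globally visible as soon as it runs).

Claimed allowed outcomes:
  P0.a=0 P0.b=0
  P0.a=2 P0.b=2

outcome vector order: (P0.a,P0.b)
under SC → 0/0 0/2 2/2
SC∖claimed = {0/2}

missing: P0.a=0 P0.b=2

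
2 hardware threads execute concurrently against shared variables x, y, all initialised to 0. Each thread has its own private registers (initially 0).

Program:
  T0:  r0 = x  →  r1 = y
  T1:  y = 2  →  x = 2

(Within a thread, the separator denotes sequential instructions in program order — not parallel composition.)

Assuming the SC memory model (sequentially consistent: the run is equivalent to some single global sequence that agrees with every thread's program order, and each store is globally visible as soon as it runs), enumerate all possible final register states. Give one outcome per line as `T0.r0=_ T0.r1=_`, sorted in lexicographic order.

outcome vector order: (T0.r0,T0.r1)
|SC outcomes| = 3

T0.r0=0 T0.r1=0
T0.r0=0 T0.r1=2
T0.r0=2 T0.r1=2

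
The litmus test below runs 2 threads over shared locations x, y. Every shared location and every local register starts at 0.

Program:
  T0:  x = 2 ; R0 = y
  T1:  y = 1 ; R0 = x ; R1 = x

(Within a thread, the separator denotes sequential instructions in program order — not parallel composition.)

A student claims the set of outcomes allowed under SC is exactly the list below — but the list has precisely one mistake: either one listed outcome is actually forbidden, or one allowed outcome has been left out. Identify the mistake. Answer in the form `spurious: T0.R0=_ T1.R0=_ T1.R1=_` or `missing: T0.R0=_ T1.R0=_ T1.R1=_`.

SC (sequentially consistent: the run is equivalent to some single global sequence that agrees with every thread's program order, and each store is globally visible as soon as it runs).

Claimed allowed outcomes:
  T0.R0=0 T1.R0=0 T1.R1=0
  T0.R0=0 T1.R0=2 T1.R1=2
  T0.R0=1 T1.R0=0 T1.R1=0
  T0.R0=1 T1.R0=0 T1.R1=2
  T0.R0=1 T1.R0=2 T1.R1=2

outcome vector order: (T0.R0,T1.R0,T1.R1)
SC (4): 0/2/2 1/0/0 1/0/2 1/2/2
claimed∖SC = {0/0/0}

spurious: T0.R0=0 T1.R0=0 T1.R1=0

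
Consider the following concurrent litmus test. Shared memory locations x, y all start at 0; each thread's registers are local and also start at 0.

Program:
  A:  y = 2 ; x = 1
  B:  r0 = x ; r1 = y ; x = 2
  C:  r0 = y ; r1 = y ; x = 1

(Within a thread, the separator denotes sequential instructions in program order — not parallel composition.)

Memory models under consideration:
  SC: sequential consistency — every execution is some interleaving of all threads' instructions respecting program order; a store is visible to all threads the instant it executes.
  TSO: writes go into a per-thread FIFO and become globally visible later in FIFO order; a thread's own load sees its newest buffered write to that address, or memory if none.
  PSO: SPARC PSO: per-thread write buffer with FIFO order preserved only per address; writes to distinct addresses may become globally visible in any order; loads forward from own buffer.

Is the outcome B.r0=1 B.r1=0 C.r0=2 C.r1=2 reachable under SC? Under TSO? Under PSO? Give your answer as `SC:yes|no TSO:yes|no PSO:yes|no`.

SC:no TSO:no PSO:yes

outcome vector order: (B.r0,B.r1,C.r0,C.r1)
SC: 10 outcomes — {<0 0 0 0>; <0 0 0 2>; <0 0 2 2>; <0 2 0 0>; <0 2 0 2>; <0 2 2 2>; <1 0 0 0>; <1 2 0 0>; <1 2 0 2>; <1 2 2 2>}
TSO: 10 outcomes — {<0 0 0 0>; <0 0 0 2>; <0 0 2 2>; <0 2 0 0>; <0 2 0 2>; <0 2 2 2>; <1 0 0 0>; <1 2 0 0>; <1 2 0 2>; <1 2 2 2>}
PSO: 12 outcomes — {<0 0 0 0>; <0 0 0 2>; <0 0 2 2>; <0 2 0 0>; <0 2 0 2>; <0 2 2 2>; <1 0 0 0>; <1 0 0 2>; <1 0 2 2>; <1 2 0 0>; <1 2 0 2>; <1 2 2 2>}
target <1 0 2 2> ∈ {PSO}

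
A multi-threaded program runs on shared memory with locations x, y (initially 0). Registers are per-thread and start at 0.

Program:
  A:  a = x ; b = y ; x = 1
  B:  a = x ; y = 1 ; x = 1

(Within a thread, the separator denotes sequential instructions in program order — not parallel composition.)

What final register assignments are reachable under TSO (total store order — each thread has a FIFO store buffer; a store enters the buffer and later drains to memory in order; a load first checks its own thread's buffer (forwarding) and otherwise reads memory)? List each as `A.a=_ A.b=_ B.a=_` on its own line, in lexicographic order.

outcome vector order: (A.a,A.b,B.a)
|TSO outcomes| = 4

A.a=0 A.b=0 B.a=0
A.a=0 A.b=0 B.a=1
A.a=0 A.b=1 B.a=0
A.a=1 A.b=1 B.a=0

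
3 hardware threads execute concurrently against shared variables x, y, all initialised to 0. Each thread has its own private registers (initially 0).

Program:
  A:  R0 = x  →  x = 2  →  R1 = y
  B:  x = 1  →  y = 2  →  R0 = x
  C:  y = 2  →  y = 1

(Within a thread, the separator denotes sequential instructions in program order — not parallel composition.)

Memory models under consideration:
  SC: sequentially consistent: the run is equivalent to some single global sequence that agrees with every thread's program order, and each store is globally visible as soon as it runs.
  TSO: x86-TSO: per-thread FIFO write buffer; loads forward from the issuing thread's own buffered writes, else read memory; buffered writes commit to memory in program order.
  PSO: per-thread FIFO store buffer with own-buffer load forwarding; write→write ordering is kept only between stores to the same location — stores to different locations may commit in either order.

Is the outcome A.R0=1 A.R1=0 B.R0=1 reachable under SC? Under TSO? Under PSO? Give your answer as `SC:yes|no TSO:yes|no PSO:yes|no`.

SC:no TSO:yes PSO:yes

outcome vector order: (A.R0,A.R1,B.R0)
under SC → 0/0/1, 0/0/2, 0/1/1, 0/1/2, 0/2/1, 0/2/2, 1/0/2, 1/1/1, 1/1/2, 1/2/1, 1/2/2
under TSO → 0/0/1, 0/0/2, 0/1/1, 0/1/2, 0/2/1, 0/2/2, 1/0/1, 1/0/2, 1/1/1, 1/1/2, 1/2/1, 1/2/2
under PSO → 0/0/1, 0/0/2, 0/1/1, 0/1/2, 0/2/1, 0/2/2, 1/0/1, 1/0/2, 1/1/1, 1/1/2, 1/2/1, 1/2/2
target 1/0/1 ∈ {TSO,PSO}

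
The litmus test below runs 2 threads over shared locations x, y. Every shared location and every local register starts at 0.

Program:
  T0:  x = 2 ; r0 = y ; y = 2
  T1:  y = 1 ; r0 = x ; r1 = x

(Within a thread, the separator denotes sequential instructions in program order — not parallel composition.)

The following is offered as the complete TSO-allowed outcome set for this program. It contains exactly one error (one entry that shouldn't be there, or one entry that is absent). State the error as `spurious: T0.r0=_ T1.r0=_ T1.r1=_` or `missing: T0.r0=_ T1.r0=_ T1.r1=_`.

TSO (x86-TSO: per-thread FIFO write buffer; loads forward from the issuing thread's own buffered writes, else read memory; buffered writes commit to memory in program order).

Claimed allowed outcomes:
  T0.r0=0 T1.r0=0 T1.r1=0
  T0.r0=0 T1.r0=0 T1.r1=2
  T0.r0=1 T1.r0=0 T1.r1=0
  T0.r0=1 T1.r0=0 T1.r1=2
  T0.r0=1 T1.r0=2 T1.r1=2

outcome vector order: (T0.r0,T1.r0,T1.r1)
under TSO → <0 0 0>; <0 0 2>; <0 2 2>; <1 0 0>; <1 0 2>; <1 2 2>
TSO∖claimed = {<0 2 2>}

missing: T0.r0=0 T1.r0=2 T1.r1=2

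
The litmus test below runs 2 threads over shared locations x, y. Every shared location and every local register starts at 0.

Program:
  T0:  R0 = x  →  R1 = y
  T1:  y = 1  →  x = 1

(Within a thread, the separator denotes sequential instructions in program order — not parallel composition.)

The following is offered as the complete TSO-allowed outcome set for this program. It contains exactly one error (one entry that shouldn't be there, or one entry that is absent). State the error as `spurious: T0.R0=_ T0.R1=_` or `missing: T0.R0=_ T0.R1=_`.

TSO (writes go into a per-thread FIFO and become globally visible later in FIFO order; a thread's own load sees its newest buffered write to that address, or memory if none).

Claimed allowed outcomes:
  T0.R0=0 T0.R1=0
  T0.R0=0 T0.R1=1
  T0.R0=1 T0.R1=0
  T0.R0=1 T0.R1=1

spurious: T0.R0=1 T0.R1=0

outcome vector order: (T0.R0,T0.R1)
under TSO → 0/0, 0/1, 1/1
claimed∖TSO = {1/0}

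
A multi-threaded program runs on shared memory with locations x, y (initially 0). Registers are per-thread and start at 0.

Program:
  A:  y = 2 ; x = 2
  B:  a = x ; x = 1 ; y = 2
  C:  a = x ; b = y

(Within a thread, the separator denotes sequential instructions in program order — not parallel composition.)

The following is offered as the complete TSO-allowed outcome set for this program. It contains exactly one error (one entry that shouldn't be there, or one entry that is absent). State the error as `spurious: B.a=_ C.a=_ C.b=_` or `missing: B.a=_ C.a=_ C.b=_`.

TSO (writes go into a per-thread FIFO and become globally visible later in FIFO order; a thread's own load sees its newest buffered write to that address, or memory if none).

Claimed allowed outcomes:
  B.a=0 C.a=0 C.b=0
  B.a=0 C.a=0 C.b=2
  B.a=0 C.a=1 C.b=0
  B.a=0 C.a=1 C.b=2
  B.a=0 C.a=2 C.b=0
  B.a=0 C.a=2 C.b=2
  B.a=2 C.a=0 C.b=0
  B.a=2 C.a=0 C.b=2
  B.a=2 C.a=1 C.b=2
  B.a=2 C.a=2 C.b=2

spurious: B.a=0 C.a=2 C.b=0

outcome vector order: (B.a,C.a,C.b)
TSO (9): <0 0 0> <0 0 2> <0 1 0> <0 1 2> <0 2 2> <2 0 0> <2 0 2> <2 1 2> <2 2 2>
claimed∖TSO = {<0 2 0>}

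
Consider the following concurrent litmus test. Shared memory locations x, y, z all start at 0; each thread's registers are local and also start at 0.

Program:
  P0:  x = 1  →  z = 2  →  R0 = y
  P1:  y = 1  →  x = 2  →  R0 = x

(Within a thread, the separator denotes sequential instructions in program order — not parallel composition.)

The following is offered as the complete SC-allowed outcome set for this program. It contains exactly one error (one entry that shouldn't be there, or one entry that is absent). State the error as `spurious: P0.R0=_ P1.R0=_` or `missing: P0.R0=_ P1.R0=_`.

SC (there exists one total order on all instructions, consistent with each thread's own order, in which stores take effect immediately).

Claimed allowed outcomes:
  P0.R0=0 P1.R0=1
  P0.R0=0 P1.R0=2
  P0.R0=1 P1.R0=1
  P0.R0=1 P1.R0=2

outcome vector order: (P0.R0,P1.R0)
under SC → 0/2, 1/1, 1/2
claimed∖SC = {0/1}

spurious: P0.R0=0 P1.R0=1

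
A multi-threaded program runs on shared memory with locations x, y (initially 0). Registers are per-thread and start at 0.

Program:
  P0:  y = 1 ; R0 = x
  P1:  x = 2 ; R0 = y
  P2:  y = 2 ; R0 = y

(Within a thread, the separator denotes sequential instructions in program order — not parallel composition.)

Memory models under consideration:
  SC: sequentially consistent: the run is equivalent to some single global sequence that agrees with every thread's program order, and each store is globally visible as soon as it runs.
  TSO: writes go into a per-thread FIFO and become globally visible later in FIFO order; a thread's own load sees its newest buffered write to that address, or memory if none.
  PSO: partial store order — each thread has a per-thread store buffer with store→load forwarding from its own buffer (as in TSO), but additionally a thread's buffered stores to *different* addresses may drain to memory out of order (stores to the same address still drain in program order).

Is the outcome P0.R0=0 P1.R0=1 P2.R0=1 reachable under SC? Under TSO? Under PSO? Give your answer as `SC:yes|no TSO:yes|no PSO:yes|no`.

SC:yes TSO:yes PSO:yes

outcome vector order: (P0.R0,P1.R0,P2.R0)
[SC] allowed = {011; 012; 022; 201; 202; 211; 212; 221; 222}
[TSO] allowed = {001; 002; 011; 012; 021; 022; 201; 202; 211; 212; 221; 222}
[PSO] allowed = {001; 002; 011; 012; 021; 022; 201; 202; 211; 212; 221; 222}
target 011 ∈ {SC,TSO,PSO}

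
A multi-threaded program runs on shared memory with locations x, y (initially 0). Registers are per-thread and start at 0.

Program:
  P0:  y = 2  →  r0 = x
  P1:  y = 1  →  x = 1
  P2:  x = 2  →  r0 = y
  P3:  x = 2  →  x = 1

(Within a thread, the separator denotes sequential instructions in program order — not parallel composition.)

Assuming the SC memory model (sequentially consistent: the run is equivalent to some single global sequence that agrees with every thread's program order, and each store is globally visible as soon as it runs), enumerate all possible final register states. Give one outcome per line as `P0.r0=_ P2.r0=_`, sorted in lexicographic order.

P0.r0=0 P2.r0=1
P0.r0=0 P2.r0=2
P0.r0=1 P2.r0=0
P0.r0=1 P2.r0=1
P0.r0=1 P2.r0=2
P0.r0=2 P2.r0=0
P0.r0=2 P2.r0=1
P0.r0=2 P2.r0=2

outcome vector order: (P0.r0,P2.r0)
|SC outcomes| = 8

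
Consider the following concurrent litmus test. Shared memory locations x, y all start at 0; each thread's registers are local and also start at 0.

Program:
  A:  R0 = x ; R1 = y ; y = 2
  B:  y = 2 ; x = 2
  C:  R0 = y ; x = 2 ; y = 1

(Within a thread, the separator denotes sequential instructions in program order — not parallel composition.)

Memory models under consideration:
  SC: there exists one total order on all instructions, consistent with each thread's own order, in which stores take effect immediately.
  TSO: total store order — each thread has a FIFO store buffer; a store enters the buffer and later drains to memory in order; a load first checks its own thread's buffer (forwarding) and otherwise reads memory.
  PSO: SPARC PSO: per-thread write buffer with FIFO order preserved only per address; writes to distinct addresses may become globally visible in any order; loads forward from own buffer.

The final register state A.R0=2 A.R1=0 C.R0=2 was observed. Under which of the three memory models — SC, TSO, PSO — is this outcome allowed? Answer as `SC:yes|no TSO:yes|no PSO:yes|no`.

outcome vector order: (A.R0,A.R1,C.R0)
SC: 11 outcomes — {(0,0,0), (0,0,2), (0,1,0), (0,1,2), (0,2,0), (0,2,2), (2,0,0), (2,1,0), (2,1,2), (2,2,0), (2,2,2)}
TSO: 11 outcomes — {(0,0,0), (0,0,2), (0,1,0), (0,1,2), (0,2,0), (0,2,2), (2,0,0), (2,1,0), (2,1,2), (2,2,0), (2,2,2)}
PSO: 12 outcomes — {(0,0,0), (0,0,2), (0,1,0), (0,1,2), (0,2,0), (0,2,2), (2,0,0), (2,0,2), (2,1,0), (2,1,2), (2,2,0), (2,2,2)}
target (2,0,2) ∈ {PSO}

SC:no TSO:no PSO:yes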